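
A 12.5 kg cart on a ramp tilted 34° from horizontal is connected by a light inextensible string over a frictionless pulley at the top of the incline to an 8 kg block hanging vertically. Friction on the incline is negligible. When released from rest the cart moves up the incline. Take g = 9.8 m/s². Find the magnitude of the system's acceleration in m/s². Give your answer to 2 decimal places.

For the cart on the incline: the weight component along the slope is m₁g sin 34° = 12.5 × 9.8 × 0.5592 = 68.502 N and the normal force is N = m₁g cos 34° = 101.557 N.
Newton's second law for the cart (up-slope positive): T − 68.502 = 12.5 a. For the hanging block (downward positive): 8 × 9.8 − T = 8 a.
Adding the two equations eliminates T: 9.898 = 20.5 a, so a = 0.4828 m/s².

0.48 m/s²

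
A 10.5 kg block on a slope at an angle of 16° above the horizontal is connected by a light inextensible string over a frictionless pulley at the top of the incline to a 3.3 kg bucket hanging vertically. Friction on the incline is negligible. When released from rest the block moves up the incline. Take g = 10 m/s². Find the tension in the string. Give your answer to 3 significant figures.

For the block on the incline: the weight component along the slope is m₁g sin 16° = 10.5 × 10 × 0.2756 = 28.938 N and the normal force is N = m₁g cos 16° = 100.932 N.
Newton's second law for the block (up-slope positive): T − 28.938 = 10.5 a. For the hanging bucket (downward positive): 3.3 × 10 − T = 3.3 a.
Adding the two equations eliminates T: 4.062 = 13.8 a, so a = 0.2943 m/s².
Then from the hanging bucket's equation, T = 3.3 × (10 − 0.2943) = 32.029 N.

32.0 N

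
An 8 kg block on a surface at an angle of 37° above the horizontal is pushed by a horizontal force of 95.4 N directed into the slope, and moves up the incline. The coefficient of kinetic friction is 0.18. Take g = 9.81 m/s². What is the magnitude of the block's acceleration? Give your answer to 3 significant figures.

0.918 m/s²

The horizontal push has components F cos 37° = 95.4 × 0.7986 = 76.186 N up the incline and F sin 37° = 95.4 × 0.6018 = 57.412 N pressing into the surface.
The normal force is therefore N = mg cos 37° + F sin 37° = 62.674 + 57.412 = 120.086 N, and kinetic friction down the slope is μN = 0.18 × 120.086 = 21.615 N.
Along the incline: F cos 37° − mg sin 37° − μN = ma, so 76.186 − 47.229 − 21.615 = 8 a, giving a = 0.9178 m/s².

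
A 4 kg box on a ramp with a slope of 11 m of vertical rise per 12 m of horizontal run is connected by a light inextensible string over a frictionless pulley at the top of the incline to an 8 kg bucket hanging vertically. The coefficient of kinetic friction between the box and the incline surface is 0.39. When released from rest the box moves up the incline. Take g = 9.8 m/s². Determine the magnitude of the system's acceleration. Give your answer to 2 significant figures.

For the box on the incline: the weight component along the slope is m₁g sin 42.51° = 4 × 9.8 × 0.6757 = 26.487 N and the normal force is N = m₁g cos 42.51° = 28.896 N.
Kinetic friction opposes the box's motion up the incline: f = μN = 0.39 × 28.896 = 11.269 N acting down the slope.
Newton's second law for the box (up-slope positive): T − 26.487 − 11.269 = 4 a. For the hanging bucket (downward positive): 8 × 9.8 − T = 8 a.
Adding the two equations eliminates T: 40.644 = 12 a, so a = 3.3870 m/s².

3.4 m/s²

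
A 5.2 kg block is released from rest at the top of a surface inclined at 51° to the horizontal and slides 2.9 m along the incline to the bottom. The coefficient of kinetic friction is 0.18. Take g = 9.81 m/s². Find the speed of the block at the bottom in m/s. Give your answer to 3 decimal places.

6.146 m/s

The weight component along the incline is mg sin 51° = 39.644 N and the normal force is N = mg cos 51° = 32.103 N.
Friction up the slope is f = μN = 0.18 × 32.103 = 5.779 N, so the net downslope force is 39.644 − 5.779 = 33.865 N and a = 33.865 / 5.2 = 6.5125 m/s².
Starting from rest over a distance of 2.9 m, v² = 2aL = 2 × 6.5125 × 2.9 = 37.7725, so v = 6.1459 m/s.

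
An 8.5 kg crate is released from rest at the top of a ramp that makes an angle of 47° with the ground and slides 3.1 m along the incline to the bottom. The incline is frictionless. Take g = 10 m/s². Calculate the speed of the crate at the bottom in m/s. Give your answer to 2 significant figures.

6.7 m/s

The weight component along the incline is mg sin 47° = 62.165 N and the normal force is N = mg cos 47° = 57.970 N.
With no friction, a = g sin 47° = 7.3135 m/s².
Starting from rest over a distance of 3.1 m, v² = 2aL = 2 × 7.3135 × 3.1 = 45.3437, so v = 6.7338 m/s.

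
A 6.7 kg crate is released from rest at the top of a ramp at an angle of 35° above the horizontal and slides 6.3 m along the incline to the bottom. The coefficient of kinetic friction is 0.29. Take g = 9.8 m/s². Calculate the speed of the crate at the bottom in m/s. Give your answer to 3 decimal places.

6.441 m/s

The weight component along the incline is mg sin 35° = 37.661 N and the normal force is N = mg cos 35° = 53.786 N.
Friction up the slope is f = μN = 0.29 × 53.786 = 15.598 N, so the net downslope force is 37.661 − 15.598 = 22.063 N and a = 22.063 / 6.7 = 3.2930 m/s².
Starting from rest over a distance of 6.3 m, v² = 2aL = 2 × 3.2930 × 6.3 = 41.4918, so v = 6.4414 m/s.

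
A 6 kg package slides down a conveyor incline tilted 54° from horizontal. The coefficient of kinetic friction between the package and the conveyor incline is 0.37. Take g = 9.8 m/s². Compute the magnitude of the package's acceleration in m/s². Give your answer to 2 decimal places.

5.80 m/s²

Resolving the weight along the incline: the component pulling the package down the slope is mg sin 54° = 6 × 9.8 × 0.8090 = 47.569 N, and the normal force is N = mg cos 54° = 6 × 9.8 × 0.5878 = 34.563 N.
Kinetic friction acts up the slope with magnitude f = μN = 0.37 × 34.563 = 12.788 N.
Net force along the incline is 47.569 − 12.788 = 34.781 N, so a = 34.781 / 6 = 5.7968 m/s².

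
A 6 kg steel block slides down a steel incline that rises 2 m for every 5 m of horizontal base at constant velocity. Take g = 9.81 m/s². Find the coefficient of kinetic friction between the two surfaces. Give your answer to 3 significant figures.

0.400

At constant velocity the net force along the incline is zero: mg sin 21.80° = μ mg cos 21.80°.
So μ = tan 21.80° = 0.3714 / 0.9285 = 0.4000.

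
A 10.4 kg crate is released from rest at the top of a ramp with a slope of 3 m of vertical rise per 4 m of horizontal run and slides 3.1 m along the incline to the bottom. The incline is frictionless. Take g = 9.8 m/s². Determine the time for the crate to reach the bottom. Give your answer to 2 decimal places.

The weight component along the incline is mg sin 36.87° = 61.152 N and the normal force is N = mg cos 36.87° = 81.536 N.
With no friction, a = g sin 36.87° = 5.8800 m/s².
Starting from rest, L = ½at², so t = √(2L/a) = √(2 × 3.1 / 5.8800) = 1.0269 s.

1.03 s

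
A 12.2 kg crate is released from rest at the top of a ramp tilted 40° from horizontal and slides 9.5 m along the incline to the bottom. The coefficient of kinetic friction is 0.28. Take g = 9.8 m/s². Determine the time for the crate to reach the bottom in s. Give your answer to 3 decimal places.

2.128 s

The weight component along the incline is mg sin 40° = 76.852 N and the normal force is N = mg cos 40° = 91.588 N.
Friction up the slope is f = μN = 0.28 × 91.588 = 25.645 N, so the net downslope force is 76.852 − 25.645 = 51.207 N and a = 51.207 / 12.2 = 4.1973 m/s².
Starting from rest, L = ½at², so t = √(2L/a) = √(2 × 9.5 / 4.1973) = 2.1276 s.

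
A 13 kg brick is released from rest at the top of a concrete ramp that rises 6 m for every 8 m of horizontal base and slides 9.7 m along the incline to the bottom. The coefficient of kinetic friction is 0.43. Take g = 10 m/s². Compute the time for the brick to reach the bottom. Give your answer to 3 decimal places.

The weight component along the incline is mg sin 36.87° = 78.000 N and the normal force is N = mg cos 36.87° = 104.000 N.
Friction up the slope is f = μN = 0.43 × 104.000 = 44.720 N, so the net downslope force is 78.000 − 44.720 = 33.280 N and a = 33.280 / 13 = 2.5600 m/s².
Starting from rest, L = ½at², so t = √(2L/a) = √(2 × 9.7 / 2.5600) = 2.7528 s.

2.753 s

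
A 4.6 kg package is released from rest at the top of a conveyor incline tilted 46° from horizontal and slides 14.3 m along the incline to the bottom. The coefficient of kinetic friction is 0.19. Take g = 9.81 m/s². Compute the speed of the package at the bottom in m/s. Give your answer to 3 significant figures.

The weight component along the incline is mg sin 46° = 32.461 N and the normal force is N = mg cos 46° = 31.347 N.
Friction up the slope is f = μN = 0.19 × 31.347 = 5.956 N, so the net downslope force is 32.461 − 5.956 = 26.505 N and a = 26.505 / 4.6 = 5.7620 m/s².
Starting from rest over a distance of 14.3 m, v² = 2aL = 2 × 5.7620 × 14.3 = 164.7932, so v = 12.8372 m/s.

12.8 m/s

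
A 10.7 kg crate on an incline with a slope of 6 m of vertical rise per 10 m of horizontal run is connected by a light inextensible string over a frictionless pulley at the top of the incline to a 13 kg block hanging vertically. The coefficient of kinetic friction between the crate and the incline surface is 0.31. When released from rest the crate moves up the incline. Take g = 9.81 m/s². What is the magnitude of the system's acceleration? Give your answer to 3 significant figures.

1.92 m/s²

For the crate on the incline: the weight component along the slope is m₁g sin 30.96° = 10.7 × 9.81 × 0.5145 = 54.006 N and the normal force is N = m₁g cos 30.96° = 90.008 N.
Kinetic friction opposes the crate's motion up the incline: f = μN = 0.31 × 90.008 = 27.902 N acting down the slope.
Newton's second law for the crate (up-slope positive): T − 54.006 − 27.902 = 10.7 a. For the hanging block (downward positive): 13 × 9.81 − T = 13 a.
Adding the two equations eliminates T: 45.622 = 23.7 a, so a = 1.9250 m/s².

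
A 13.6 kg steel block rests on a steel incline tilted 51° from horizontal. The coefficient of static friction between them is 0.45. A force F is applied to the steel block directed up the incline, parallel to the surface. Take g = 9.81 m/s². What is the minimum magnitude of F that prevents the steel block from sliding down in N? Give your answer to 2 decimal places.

The normal force is N = mg cos 51° = 83.961 N. With F at its minimum the steel block is on the verge of sliding down, so static friction is at its maximum μ_s N = 0.45 × 83.961 = 37.782 N and acts up the slope.
Equilibrium along the incline: F + μ_s N = mg sin 51°, so F = 103.684 − 37.782 = 65.902 N.

65.90 N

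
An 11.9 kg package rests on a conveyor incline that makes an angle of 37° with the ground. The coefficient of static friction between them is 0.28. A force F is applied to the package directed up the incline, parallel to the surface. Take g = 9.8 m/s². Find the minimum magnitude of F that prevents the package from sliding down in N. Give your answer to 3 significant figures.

44.1 N

The normal force is N = mg cos 37° = 93.137 N. With F at its minimum the package is on the verge of sliding down, so static friction is at its maximum μ_s N = 0.28 × 93.137 = 26.078 N and acts up the slope.
Equilibrium along the incline: F + μ_s N = mg sin 37°, so F = 70.184 − 26.078 = 44.106 N.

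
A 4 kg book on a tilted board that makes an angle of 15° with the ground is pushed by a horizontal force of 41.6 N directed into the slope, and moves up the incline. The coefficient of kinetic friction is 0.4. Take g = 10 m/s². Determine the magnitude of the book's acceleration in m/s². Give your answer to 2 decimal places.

2.52 m/s²

The horizontal push has components F cos 15° = 41.6 × 0.9659 = 40.181 N up the incline and F sin 15° = 41.6 × 0.2588 = 10.766 N pressing into the surface.
The normal force is therefore N = mg cos 15° + F sin 15° = 38.636 + 10.766 = 49.402 N, and kinetic friction down the slope is μN = 0.4 × 49.402 = 19.761 N.
Along the incline: F cos 15° − mg sin 15° − μN = ma, so 40.181 − 10.352 − 19.761 = 4 a, giving a = 2.5170 m/s².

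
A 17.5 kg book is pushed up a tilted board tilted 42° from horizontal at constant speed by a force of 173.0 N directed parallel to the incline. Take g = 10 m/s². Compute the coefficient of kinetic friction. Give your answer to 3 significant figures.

At constant speed ΣF = 0 along the incline. The applied 173.0 N acts up the slope; the weight component mg sin 42° = 117.098 N and kinetic friction μN both act down the slope.
So 173.0 = 117.098 + μ × 130.050, giving μ = (173.0 − 117.098) / 130.050 = 0.4299.

0.430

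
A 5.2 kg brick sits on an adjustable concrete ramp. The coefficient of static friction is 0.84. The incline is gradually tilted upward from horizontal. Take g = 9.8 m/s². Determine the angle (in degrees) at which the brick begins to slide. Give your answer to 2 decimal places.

40.03°

At the threshold of sliding, static friction is at its maximum μ_s N and exactly balances the weight component along the incline: mg sin θ = μ_s mg cos θ.
Hence tan θ = μ_s = 0.84, so θ = arctan(0.84) = 40.0303°.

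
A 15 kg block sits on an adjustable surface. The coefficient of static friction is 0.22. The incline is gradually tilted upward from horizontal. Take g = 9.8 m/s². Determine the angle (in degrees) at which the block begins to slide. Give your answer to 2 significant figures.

12°

At the threshold of sliding, static friction is at its maximum μ_s N and exactly balances the weight component along the incline: mg sin θ = μ_s mg cos θ.
Hence tan θ = μ_s = 0.22, so θ = arctan(0.22) = 12.4074°.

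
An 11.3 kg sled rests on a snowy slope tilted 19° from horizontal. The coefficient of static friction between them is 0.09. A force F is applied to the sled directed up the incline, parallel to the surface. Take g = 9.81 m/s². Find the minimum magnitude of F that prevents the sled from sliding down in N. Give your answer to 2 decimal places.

26.66 N

The normal force is N = mg cos 19° = 104.814 N. With F at its minimum the sled is on the verge of sliding down, so static friction is at its maximum μ_s N = 0.09 × 104.814 = 9.433 N and acts up the slope.
Equilibrium along the incline: F + μ_s N = mg sin 19°, so F = 36.090 − 9.433 = 26.657 N.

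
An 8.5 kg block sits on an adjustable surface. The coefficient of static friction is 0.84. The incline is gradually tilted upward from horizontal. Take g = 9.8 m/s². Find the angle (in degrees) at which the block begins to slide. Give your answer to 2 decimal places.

40.03°

At the threshold of sliding, static friction is at its maximum μ_s N and exactly balances the weight component along the incline: mg sin θ = μ_s mg cos θ.
Hence tan θ = μ_s = 0.84, so θ = arctan(0.84) = 40.0303°.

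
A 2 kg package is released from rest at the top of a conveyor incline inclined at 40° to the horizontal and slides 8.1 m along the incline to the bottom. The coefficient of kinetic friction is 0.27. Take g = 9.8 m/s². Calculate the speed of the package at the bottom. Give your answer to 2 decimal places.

The weight component along the incline is mg sin 40° = 12.599 N and the normal force is N = mg cos 40° = 15.014 N.
Friction up the slope is f = μN = 0.27 × 15.014 = 4.054 N, so the net downslope force is 12.599 − 4.054 = 8.545 N and a = 8.545 / 2 = 4.2725 m/s².
Starting from rest over a distance of 8.1 m, v² = 2aL = 2 × 4.2725 × 8.1 = 69.2145, so v = 8.3195 m/s.

8.32 m/s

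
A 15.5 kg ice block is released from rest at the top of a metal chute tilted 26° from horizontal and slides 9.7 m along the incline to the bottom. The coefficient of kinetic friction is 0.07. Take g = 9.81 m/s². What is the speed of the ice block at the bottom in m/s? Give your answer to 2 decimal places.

The weight component along the incline is mg sin 26° = 66.657 N and the normal force is N = mg cos 26° = 136.666 N.
Friction up the slope is f = μN = 0.07 × 136.666 = 9.567 N, so the net downslope force is 66.657 − 9.567 = 57.090 N and a = 57.090 / 15.5 = 3.6832 m/s².
Starting from rest over a distance of 9.7 m, v² = 2aL = 2 × 3.6832 × 9.7 = 71.4541, so v = 8.4531 m/s.

8.45 m/s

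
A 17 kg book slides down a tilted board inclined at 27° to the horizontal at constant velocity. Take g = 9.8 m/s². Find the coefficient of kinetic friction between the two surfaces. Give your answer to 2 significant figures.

At constant velocity the net force along the incline is zero: mg sin 27° = μ mg cos 27°.
So μ = tan 27° = 0.4540 / 0.8910 = 0.5095.

0.51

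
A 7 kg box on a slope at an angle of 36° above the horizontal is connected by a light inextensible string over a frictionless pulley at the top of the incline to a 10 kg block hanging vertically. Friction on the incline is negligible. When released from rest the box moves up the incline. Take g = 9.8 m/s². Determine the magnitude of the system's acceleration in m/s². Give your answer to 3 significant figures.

For the box on the incline: the weight component along the slope is m₁g sin 36° = 7 × 9.8 × 0.5878 = 40.323 N and the normal force is N = m₁g cos 36° = 55.499 N.
Newton's second law for the box (up-slope positive): T − 40.323 = 7 a. For the hanging block (downward positive): 10 × 9.8 − T = 10 a.
Adding the two equations eliminates T: 57.677 = 17 a, so a = 3.3928 m/s².

3.39 m/s²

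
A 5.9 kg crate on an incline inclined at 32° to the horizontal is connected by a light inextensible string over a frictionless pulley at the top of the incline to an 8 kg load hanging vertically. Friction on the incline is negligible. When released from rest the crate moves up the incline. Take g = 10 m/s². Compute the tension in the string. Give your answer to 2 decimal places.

51.95 N

For the crate on the incline: the weight component along the slope is m₁g sin 32° = 5.9 × 10 × 0.5299 = 31.264 N and the normal force is N = m₁g cos 32° = 50.035 N.
Newton's second law for the crate (up-slope positive): T − 31.264 = 5.9 a. For the hanging load (downward positive): 8 × 10 − T = 8 a.
Adding the two equations eliminates T: 48.736 = 13.9 a, so a = 3.5062 m/s².
Then from the hanging load's equation, T = 8 × (10 − 3.5062) = 51.950 N.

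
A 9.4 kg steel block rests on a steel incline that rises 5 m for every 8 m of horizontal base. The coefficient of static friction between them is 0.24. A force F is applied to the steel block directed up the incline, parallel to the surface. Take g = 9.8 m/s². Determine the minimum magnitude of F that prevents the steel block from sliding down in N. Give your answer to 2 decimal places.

30.08 N

The normal force is N = mg cos 32.01° = 78.118 N. With F at its minimum the steel block is on the verge of sliding down, so static friction is at its maximum μ_s N = 0.24 × 78.118 = 18.748 N and acts up the slope.
Equilibrium along the incline: F + μ_s N = mg sin 32.01°, so F = 48.824 − 18.748 = 30.076 N.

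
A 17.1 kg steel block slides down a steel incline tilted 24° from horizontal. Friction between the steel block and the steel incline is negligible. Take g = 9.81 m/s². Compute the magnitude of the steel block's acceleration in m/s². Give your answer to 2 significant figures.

4.0 m/s²

Resolving the weight along the incline: the component pulling the steel block down the slope is mg sin 24° = 17.1 × 9.81 × 0.4067 = 68.224 N, and the normal force is N = mg cos 24° = 17.1 × 9.81 × 0.9135 = 153.241 N.
With no friction the net force along the incline is 68.224 N, so a = g sin 24° = 68.224 / 17.1 = 3.9897 m/s².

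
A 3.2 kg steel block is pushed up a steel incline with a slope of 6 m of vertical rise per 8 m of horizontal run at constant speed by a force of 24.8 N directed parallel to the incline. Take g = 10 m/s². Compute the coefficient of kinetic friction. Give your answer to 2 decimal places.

0.22

At constant speed ΣF = 0 along the incline. The applied 24.8 N acts up the slope; the weight component mg sin 36.87° = 19.200 N and kinetic friction μN both act down the slope.
So 24.8 = 19.200 + μ × 25.600, giving μ = (24.8 − 19.200) / 25.600 = 0.2188.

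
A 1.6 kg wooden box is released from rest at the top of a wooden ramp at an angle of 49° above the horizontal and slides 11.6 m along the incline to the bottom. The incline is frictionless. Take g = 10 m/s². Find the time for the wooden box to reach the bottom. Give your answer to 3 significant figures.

1.75 s

The weight component along the incline is mg sin 49° = 12.075 N and the normal force is N = mg cos 49° = 10.497 N.
With no friction, a = g sin 49° = 7.5471 m/s².
Starting from rest, L = ½at², so t = √(2L/a) = √(2 × 11.6 / 7.5471) = 1.7533 s.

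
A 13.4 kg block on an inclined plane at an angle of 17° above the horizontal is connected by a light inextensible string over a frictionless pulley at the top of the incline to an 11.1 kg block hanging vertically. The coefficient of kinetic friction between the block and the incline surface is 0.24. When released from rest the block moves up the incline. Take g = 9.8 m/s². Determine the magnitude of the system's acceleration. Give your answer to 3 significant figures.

1.64 m/s²

For the block on the incline: the weight component along the slope is m₁g sin 17° = 13.4 × 9.8 × 0.2924 = 38.398 N and the normal force is N = m₁g cos 17° = 125.582 N.
Kinetic friction opposes the block's motion up the incline: f = μN = 0.24 × 125.582 = 30.140 N acting down the slope.
Newton's second law for the block (up-slope positive): T − 38.398 − 30.140 = 13.4 a. For the hanging block (downward positive): 11.1 × 9.8 − T = 11.1 a.
Adding the two equations eliminates T: 40.242 = 24.5 a, so a = 1.6425 m/s².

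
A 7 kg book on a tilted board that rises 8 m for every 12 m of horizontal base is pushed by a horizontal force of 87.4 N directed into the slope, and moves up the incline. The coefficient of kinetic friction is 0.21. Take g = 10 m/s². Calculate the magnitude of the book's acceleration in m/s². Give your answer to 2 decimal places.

1.64 m/s²

The horizontal push has components F cos 33.69° = 87.4 × 0.8321 = 72.726 N up the incline and F sin 33.69° = 87.4 × 0.5547 = 48.481 N pressing into the surface.
The normal force is therefore N = mg cos 33.69° + F sin 33.69° = 58.247 + 48.481 = 106.728 N, and kinetic friction down the slope is μN = 0.21 × 106.728 = 22.413 N.
Along the incline: F cos 33.69° − mg sin 33.69° − μN = ma, so 72.726 − 38.829 − 22.413 = 7 a, giving a = 1.6406 m/s².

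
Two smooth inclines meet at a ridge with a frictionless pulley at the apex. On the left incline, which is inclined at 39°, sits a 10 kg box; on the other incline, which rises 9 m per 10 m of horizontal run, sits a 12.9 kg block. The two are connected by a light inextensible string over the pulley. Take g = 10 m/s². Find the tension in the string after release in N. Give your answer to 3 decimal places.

73.135 N

Resolve each weight along its own incline: the 10 kg mass has component 10 × 10 × sin 39° = 62.932 N down its slope, and the 12.9 kg mass has 12.9 × 10 × sin 41.99° = 86.296 N down its slope.
The 12.9 kg side's 86.296 N exceeds the other side's 62.932 N, so that mass slides down and the 10 kg mass slides up. Taking that direction as positive, Newton's second law for the whole system gives 86.296 − 62.932 = (10 + 12.9) a, so a = 23.364 / 22.9 = 1.0203 m/s².
For the 10 kg mass (up-slope positive): T − 62.932 = 10 × 1.0203, so T = 73.135 N.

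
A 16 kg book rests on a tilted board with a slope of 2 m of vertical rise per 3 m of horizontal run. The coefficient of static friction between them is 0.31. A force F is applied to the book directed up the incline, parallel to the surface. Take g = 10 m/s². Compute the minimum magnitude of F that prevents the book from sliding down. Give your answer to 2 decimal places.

The normal force is N = mg cos 33.69° = 133.128 N. With F at its minimum the book is on the verge of sliding down, so static friction is at its maximum μ_s N = 0.31 × 133.128 = 41.270 N and acts up the slope.
Equilibrium along the incline: F + μ_s N = mg sin 33.69°, so F = 88.752 − 41.270 = 47.482 N.

47.48 N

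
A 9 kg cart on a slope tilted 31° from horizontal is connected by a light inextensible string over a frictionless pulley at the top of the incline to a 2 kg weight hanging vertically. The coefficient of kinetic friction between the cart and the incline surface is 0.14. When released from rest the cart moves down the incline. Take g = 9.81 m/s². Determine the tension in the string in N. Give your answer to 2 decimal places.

22.39 N

For the cart on the incline: the weight component along the slope is m₁g sin 31° = 9 × 9.81 × 0.5150 = 45.469 N and the normal force is N = m₁g cos 31° = 75.679 N.
Kinetic friction opposes the cart's motion down the incline: f = μN = 0.14 × 75.679 = 10.595 N acting up the slope.
Newton's second law for the cart (down-slope positive): 45.469 − 10.595 − T = 9 a. For the hanging weight (upward positive): T − 2 × 9.81 = 2 a.
Adding the two equations eliminates T: 15.254 = 11 a, so a = 1.3867 m/s².
Then from the hanging weight's equation, T = 2 × (9.81 + 1.3867) = 22.393 N.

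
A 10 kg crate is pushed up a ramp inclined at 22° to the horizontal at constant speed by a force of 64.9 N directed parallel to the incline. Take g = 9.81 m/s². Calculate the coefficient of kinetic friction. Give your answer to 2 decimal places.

0.31

At constant speed ΣF = 0 along the incline. The applied 64.9 N acts up the slope; the weight component mg sin 22° = 36.749 N and kinetic friction μN both act down the slope.
So 64.9 = 36.749 + μ × 90.957, giving μ = (64.9 − 36.749) / 90.957 = 0.3095.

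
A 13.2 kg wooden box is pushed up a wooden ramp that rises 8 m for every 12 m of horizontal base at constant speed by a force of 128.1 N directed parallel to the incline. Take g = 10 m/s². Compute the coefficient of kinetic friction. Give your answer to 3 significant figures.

At constant speed ΣF = 0 along the incline. The applied 128.1 N acts up the slope; the weight component mg sin 33.69° = 73.220 N and kinetic friction μN both act down the slope.
So 128.1 = 73.220 + μ × 109.831, giving μ = (128.1 − 73.220) / 109.831 = 0.4997.

0.500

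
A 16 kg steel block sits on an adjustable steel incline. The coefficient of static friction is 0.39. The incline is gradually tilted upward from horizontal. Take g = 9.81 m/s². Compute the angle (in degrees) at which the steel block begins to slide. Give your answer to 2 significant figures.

At the threshold of sliding, static friction is at its maximum μ_s N and exactly balances the weight component along the incline: mg sin θ = μ_s mg cos θ.
Hence tan θ = μ_s = 0.39, so θ = arctan(0.39) = 21.3058°.

21°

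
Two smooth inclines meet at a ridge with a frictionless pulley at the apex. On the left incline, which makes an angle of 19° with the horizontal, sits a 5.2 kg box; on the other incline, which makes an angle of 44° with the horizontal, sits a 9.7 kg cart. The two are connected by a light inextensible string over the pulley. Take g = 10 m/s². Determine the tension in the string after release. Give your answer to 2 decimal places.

34.54 N

Resolve each weight along its own incline: the 5.2 kg mass has component 5.2 × 10 × sin 19° = 16.930 N down its slope, and the 9.7 kg mass has 9.7 × 10 × sin 44° = 67.382 N down its slope.
The 9.7 kg side's 67.382 N exceeds the other side's 16.930 N, so that mass slides down and the 5.2 kg mass slides up. Taking that direction as positive, Newton's second law for the whole system gives 67.382 − 16.930 = (5.2 + 9.7) a, so a = 50.452 / 14.9 = 3.3860 m/s².
For the 5.2 kg mass (up-slope positive): T − 16.930 = 5.2 × 3.3860, so T = 34.537 N.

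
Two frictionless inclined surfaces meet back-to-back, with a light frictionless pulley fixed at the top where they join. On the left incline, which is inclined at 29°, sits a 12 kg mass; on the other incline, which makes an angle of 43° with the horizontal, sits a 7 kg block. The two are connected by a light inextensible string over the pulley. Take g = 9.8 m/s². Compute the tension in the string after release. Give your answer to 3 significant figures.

50.6 N

Resolve each weight along its own incline: the 12 kg mass has component 12 × 9.8 × sin 29° = 57.014 N down its slope, and the 7 kg mass has 7 × 9.8 × sin 43° = 46.785 N down its slope.
The 12 kg side's 57.014 N exceeds the other side's 46.785 N, so that mass slides down and the 7 kg mass slides up. Taking that direction as positive, Newton's second law for the whole system gives 57.014 − 46.785 = (12 + 7) a, so a = 10.229 / 19 = 0.5384 m/s².
For the 7 kg mass (up-slope positive): T − 46.785 = 7 × 0.5384, so T = 50.554 N.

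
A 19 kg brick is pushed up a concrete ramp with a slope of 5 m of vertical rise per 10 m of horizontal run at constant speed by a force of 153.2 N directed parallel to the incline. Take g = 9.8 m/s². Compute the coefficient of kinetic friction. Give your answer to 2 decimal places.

At constant speed ΣF = 0 along the incline. The applied 153.2 N acts up the slope; the weight component mg sin 26.57° = 83.271 N and kinetic friction μN both act down the slope.
So 153.2 = 83.271 + μ × 166.542, giving μ = (153.2 − 83.271) / 166.542 = 0.4199.

0.42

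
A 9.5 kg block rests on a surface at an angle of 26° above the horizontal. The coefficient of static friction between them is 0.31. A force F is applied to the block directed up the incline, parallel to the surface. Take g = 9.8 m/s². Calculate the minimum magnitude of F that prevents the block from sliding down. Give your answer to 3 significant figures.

The normal force is N = mg cos 26° = 83.678 N. With F at its minimum the block is on the verge of sliding down, so static friction is at its maximum μ_s N = 0.31 × 83.678 = 25.940 N and acts up the slope.
Equilibrium along the incline: F + μ_s N = mg sin 26°, so F = 40.812 − 25.940 = 14.872 N.

14.9 N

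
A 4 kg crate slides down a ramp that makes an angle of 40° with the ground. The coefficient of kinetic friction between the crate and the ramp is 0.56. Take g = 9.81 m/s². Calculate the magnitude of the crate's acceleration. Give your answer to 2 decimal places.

Resolving the weight along the incline: the component pulling the crate down the slope is mg sin 40° = 4 × 9.81 × 0.6428 = 25.223 N, and the normal force is N = mg cos 40° = 4 × 9.81 × 0.7660 = 30.058 N.
Kinetic friction acts up the slope with magnitude f = μN = 0.56 × 30.058 = 16.832 N.
Net force along the incline is 25.223 − 16.832 = 8.391 N, so a = 8.391 / 4 = 2.0978 m/s².

2.10 m/s²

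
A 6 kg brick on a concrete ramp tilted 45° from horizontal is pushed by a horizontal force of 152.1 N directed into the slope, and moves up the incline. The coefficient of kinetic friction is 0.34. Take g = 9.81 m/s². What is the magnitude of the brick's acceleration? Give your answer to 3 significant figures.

2.54 m/s²

The horizontal push has components F cos 45° = 152.1 × 0.7071 = 107.550 N up the incline and F sin 45° = 152.1 × 0.7071 = 107.550 N pressing into the surface.
The normal force is therefore N = mg cos 45° + F sin 45° = 41.620 + 107.550 = 149.170 N, and kinetic friction down the slope is μN = 0.34 × 149.170 = 50.718 N.
Along the incline: F cos 45° − mg sin 45° − μN = ma, so 107.550 − 41.620 − 50.718 = 6 a, giving a = 2.5353 m/s².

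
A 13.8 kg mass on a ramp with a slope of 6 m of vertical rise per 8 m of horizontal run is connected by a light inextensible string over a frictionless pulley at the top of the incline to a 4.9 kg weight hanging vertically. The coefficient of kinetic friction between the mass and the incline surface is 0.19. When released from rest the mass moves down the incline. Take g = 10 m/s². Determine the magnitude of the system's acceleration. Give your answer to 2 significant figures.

For the mass on the incline: the weight component along the slope is m₁g sin 36.87° = 13.8 × 10 × 0.6000 = 82.800 N and the normal force is N = m₁g cos 36.87° = 110.400 N.
Kinetic friction opposes the mass's motion down the incline: f = μN = 0.19 × 110.400 = 20.976 N acting up the slope.
Newton's second law for the mass (down-slope positive): 82.800 − 20.976 − T = 13.8 a. For the hanging weight (upward positive): T − 4.9 × 10 = 4.9 a.
Adding the two equations eliminates T: 12.824 = 18.7 a, so a = 0.6858 m/s².

0.69 m/s²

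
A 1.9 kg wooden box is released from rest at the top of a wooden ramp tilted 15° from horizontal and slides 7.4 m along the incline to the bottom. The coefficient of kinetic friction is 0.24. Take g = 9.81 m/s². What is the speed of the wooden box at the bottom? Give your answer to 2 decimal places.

The weight component along the incline is mg sin 15° = 4.824 N and the normal force is N = mg cos 15° = 18.004 N.
Friction up the slope is f = μN = 0.24 × 18.004 = 4.321 N, so the net downslope force is 4.824 − 4.321 = 0.503 N and a = 0.503 / 1.9 = 0.2647 m/s².
Starting from rest over a distance of 7.4 m, v² = 2aL = 2 × 0.2647 × 7.4 = 3.9176, so v = 1.9793 m/s.

1.98 m/s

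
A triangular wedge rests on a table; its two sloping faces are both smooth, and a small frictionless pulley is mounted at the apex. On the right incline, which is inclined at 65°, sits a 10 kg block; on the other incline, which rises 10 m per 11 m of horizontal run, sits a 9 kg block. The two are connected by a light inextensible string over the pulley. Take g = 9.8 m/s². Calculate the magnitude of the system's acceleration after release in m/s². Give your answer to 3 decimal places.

Resolve each weight along its own incline: the 10 kg mass has component 10 × 9.8 × sin 65° = 88.818 N down its slope, and the 9 kg mass has 9 × 9.8 × sin 42.27° = 59.330 N down its slope.
The 10 kg side's 88.818 N exceeds the other side's 59.330 N, so that mass slides down and the 9 kg mass slides up. Taking that direction as positive, Newton's second law for the whole system gives 88.818 − 59.330 = (10 + 9) a, so a = 29.488 / 19 = 1.5520 m/s².

1.552 m/s²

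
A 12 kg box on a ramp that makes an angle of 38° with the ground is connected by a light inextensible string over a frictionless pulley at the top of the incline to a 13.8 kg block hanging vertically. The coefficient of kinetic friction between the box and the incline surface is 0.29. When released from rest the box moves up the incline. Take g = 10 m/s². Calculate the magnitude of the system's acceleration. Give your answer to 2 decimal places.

1.42 m/s²

For the box on the incline: the weight component along the slope is m₁g sin 38° = 12 × 10 × 0.6157 = 73.884 N and the normal force is N = m₁g cos 38° = 94.561 N.
Kinetic friction opposes the box's motion up the incline: f = μN = 0.29 × 94.561 = 27.423 N acting down the slope.
Newton's second law for the box (up-slope positive): T − 73.884 − 27.423 = 12 a. For the hanging block (downward positive): 13.8 × 10 − T = 13.8 a.
Adding the two equations eliminates T: 36.693 = 25.8 a, so a = 1.4222 m/s².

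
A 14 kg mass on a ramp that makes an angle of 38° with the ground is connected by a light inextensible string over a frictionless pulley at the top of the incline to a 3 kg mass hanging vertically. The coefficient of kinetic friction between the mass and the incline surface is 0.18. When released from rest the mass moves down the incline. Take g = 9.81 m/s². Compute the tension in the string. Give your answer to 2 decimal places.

For the mass on the incline: the weight component along the slope is m₁g sin 38° = 14 × 9.81 × 0.6157 = 84.560 N and the normal force is N = m₁g cos 38° = 108.225 N.
Kinetic friction opposes the mass's motion down the incline: f = μN = 0.18 × 108.225 = 19.480 N acting up the slope.
Newton's second law for the mass (down-slope positive): 84.560 − 19.480 − T = 14 a. For the hanging mass (upward positive): T − 3 × 9.81 = 3 a.
Adding the two equations eliminates T: 35.650 = 17 a, so a = 2.0971 m/s².
Then from the hanging mass's equation, T = 3 × (9.81 + 2.0971) = 35.721 N.

35.72 N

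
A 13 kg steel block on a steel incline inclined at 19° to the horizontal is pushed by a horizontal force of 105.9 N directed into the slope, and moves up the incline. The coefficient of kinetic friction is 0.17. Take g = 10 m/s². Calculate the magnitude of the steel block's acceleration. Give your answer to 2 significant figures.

2.4 m/s²

The horizontal push has components F cos 19° = 105.9 × 0.9455 = 100.128 N up the incline and F sin 19° = 105.9 × 0.3256 = 34.481 N pressing into the surface.
The normal force is therefore N = mg cos 19° + F sin 19° = 122.915 + 34.481 = 157.396 N, and kinetic friction down the slope is μN = 0.17 × 157.396 = 26.757 N.
Along the incline: F cos 19° − mg sin 19° − μN = ma, so 100.128 − 42.328 − 26.757 = 13 a, giving a = 2.3879 m/s².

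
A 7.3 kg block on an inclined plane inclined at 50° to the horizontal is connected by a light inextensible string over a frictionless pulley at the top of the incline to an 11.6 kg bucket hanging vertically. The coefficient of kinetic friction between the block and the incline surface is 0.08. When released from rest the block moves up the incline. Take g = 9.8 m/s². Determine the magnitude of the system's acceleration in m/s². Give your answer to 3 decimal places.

For the block on the incline: the weight component along the slope is m₁g sin 50° = 7.3 × 9.8 × 0.7660 = 54.800 N and the normal force is N = m₁g cos 50° = 45.985 N.
Kinetic friction opposes the block's motion up the incline: f = μN = 0.08 × 45.985 = 3.679 N acting down the slope.
Newton's second law for the block (up-slope positive): T − 54.800 − 3.679 = 7.3 a. For the hanging bucket (downward positive): 11.6 × 9.8 − T = 11.6 a.
Adding the two equations eliminates T: 55.201 = 18.9 a, so a = 2.9207 m/s².

2.921 m/s²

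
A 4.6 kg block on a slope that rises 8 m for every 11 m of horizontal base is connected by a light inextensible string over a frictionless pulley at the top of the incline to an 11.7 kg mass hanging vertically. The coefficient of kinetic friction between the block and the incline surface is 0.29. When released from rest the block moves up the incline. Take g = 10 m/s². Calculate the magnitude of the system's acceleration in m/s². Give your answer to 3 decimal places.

For the block on the incline: the weight component along the slope is m₁g sin 36.03° = 4.6 × 10 × 0.5882 = 27.057 N and the normal force is N = m₁g cos 36.03° = 37.202 N.
Kinetic friction opposes the block's motion up the incline: f = μN = 0.29 × 37.202 = 10.789 N acting down the slope.
Newton's second law for the block (up-slope positive): T − 27.057 − 10.789 = 4.6 a. For the hanging mass (downward positive): 11.7 × 10 − T = 11.7 a.
Adding the two equations eliminates T: 79.154 = 16.3 a, so a = 4.8561 m/s².

4.856 m/s²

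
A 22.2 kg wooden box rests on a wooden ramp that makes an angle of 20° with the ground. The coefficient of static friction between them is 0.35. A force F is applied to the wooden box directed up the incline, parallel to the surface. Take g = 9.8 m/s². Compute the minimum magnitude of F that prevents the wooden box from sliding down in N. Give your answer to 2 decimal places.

2.86 N

The normal force is N = mg cos 20° = 204.440 N. With F at its minimum the wooden box is on the verge of sliding down, so static friction is at its maximum μ_s N = 0.35 × 204.440 = 71.554 N and acts up the slope.
Equilibrium along the incline: F + μ_s N = mg sin 20°, so F = 74.410 − 71.554 = 2.856 N.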